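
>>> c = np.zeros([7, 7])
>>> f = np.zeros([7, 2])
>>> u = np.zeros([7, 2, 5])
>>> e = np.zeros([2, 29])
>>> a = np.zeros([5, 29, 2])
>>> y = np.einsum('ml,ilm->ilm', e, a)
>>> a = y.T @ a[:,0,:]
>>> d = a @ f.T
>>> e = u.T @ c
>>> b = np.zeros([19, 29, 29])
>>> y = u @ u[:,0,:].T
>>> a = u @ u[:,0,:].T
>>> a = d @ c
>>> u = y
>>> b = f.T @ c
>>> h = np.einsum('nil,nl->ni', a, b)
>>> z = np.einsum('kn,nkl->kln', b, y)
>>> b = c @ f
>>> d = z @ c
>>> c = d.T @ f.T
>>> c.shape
(7, 7, 7)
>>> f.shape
(7, 2)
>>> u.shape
(7, 2, 7)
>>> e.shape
(5, 2, 7)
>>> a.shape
(2, 29, 7)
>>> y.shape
(7, 2, 7)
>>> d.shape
(2, 7, 7)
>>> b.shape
(7, 2)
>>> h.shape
(2, 29)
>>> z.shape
(2, 7, 7)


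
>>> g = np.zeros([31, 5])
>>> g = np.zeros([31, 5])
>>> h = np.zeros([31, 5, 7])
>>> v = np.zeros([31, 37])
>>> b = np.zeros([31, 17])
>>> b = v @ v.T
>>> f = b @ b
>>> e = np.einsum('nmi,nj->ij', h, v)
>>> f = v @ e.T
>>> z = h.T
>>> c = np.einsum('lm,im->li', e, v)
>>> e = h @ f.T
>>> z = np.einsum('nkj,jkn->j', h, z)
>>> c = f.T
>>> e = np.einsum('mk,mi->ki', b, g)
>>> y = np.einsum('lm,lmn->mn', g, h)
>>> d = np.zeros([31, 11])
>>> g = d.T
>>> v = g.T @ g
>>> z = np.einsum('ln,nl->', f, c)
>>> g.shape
(11, 31)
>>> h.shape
(31, 5, 7)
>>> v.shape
(31, 31)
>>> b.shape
(31, 31)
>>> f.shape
(31, 7)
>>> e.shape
(31, 5)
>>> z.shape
()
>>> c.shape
(7, 31)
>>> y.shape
(5, 7)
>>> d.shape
(31, 11)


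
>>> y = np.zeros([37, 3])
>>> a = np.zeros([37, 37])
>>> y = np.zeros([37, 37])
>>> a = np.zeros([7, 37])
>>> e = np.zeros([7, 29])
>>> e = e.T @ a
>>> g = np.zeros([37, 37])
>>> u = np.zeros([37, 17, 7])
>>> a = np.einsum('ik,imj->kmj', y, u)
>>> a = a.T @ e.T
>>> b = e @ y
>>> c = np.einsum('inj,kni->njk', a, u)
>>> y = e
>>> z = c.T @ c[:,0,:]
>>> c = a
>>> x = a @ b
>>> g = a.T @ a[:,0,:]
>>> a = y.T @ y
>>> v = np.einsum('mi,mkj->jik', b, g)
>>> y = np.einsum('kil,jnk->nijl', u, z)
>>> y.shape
(29, 17, 37, 7)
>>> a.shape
(37, 37)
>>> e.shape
(29, 37)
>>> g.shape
(29, 17, 29)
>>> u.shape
(37, 17, 7)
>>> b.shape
(29, 37)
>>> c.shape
(7, 17, 29)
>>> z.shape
(37, 29, 37)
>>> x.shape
(7, 17, 37)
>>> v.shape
(29, 37, 17)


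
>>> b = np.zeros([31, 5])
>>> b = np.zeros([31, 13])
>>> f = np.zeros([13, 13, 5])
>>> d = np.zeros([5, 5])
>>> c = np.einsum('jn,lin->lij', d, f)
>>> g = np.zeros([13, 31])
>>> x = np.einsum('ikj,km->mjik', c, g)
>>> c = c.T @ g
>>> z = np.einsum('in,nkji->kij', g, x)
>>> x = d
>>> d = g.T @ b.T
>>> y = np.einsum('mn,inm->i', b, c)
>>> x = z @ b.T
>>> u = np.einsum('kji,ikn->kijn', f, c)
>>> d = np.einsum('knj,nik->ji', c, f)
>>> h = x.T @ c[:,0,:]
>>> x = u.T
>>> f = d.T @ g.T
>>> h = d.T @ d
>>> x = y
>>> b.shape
(31, 13)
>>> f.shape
(13, 13)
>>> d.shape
(31, 13)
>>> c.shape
(5, 13, 31)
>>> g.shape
(13, 31)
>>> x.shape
(5,)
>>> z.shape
(5, 13, 13)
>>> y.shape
(5,)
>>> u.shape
(13, 5, 13, 31)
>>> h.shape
(13, 13)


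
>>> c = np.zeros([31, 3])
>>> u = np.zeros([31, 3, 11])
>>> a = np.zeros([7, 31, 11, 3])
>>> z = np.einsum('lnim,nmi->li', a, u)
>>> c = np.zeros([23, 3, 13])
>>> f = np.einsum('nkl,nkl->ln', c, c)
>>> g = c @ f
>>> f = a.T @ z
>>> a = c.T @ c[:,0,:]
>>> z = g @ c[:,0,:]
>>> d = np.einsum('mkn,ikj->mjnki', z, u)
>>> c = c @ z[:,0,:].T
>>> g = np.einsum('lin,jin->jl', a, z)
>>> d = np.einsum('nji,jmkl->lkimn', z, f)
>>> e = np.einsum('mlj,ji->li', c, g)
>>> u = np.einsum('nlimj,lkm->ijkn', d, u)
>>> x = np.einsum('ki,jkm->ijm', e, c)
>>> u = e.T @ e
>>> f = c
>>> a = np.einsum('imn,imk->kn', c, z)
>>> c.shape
(23, 3, 23)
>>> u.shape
(13, 13)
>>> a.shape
(13, 23)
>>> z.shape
(23, 3, 13)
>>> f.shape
(23, 3, 23)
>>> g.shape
(23, 13)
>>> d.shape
(11, 31, 13, 11, 23)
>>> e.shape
(3, 13)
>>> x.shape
(13, 23, 23)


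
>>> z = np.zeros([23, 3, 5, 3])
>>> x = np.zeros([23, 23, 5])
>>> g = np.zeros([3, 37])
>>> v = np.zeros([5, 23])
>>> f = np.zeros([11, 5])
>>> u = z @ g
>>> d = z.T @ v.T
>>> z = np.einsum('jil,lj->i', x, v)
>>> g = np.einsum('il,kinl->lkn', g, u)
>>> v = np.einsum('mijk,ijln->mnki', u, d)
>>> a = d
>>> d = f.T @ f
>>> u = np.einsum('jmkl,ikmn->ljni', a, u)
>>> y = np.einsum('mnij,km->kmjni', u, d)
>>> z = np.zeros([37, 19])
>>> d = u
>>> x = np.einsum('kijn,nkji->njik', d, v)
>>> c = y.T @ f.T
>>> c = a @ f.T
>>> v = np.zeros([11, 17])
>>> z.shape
(37, 19)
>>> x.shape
(23, 37, 3, 5)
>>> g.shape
(37, 23, 5)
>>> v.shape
(11, 17)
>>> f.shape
(11, 5)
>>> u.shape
(5, 3, 37, 23)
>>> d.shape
(5, 3, 37, 23)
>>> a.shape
(3, 5, 3, 5)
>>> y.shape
(5, 5, 23, 3, 37)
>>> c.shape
(3, 5, 3, 11)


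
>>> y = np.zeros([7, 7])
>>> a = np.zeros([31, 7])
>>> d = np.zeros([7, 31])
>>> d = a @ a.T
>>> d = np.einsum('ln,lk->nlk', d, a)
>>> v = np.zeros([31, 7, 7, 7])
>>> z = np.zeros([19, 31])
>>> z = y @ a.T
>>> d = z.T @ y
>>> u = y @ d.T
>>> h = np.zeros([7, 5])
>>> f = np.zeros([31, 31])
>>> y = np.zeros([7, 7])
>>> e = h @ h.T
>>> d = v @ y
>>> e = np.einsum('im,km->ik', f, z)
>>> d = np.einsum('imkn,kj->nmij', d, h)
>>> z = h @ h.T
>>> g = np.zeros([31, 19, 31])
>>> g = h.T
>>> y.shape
(7, 7)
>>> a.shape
(31, 7)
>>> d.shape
(7, 7, 31, 5)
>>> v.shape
(31, 7, 7, 7)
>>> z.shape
(7, 7)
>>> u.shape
(7, 31)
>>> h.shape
(7, 5)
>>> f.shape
(31, 31)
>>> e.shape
(31, 7)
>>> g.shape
(5, 7)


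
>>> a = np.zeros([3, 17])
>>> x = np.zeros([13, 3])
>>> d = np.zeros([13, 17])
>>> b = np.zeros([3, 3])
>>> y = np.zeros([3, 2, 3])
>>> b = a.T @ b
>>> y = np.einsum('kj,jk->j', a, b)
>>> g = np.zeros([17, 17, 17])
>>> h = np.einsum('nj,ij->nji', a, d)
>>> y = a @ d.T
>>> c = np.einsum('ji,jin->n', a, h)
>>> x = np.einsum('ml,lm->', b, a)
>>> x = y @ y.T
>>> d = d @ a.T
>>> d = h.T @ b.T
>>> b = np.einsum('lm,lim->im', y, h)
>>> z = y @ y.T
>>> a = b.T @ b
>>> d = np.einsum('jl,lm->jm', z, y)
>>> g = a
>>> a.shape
(13, 13)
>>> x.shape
(3, 3)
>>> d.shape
(3, 13)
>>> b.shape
(17, 13)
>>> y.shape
(3, 13)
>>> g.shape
(13, 13)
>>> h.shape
(3, 17, 13)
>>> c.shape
(13,)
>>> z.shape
(3, 3)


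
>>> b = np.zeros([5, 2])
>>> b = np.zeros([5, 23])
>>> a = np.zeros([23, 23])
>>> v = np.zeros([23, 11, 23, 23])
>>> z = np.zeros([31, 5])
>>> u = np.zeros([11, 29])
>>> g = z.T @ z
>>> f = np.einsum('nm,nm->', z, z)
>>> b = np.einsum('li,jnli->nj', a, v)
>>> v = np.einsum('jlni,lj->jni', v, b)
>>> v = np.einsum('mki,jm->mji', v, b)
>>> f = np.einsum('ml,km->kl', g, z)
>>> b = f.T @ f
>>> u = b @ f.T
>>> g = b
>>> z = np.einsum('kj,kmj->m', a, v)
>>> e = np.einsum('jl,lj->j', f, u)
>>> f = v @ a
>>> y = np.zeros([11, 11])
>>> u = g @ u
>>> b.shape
(5, 5)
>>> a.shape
(23, 23)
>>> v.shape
(23, 11, 23)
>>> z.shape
(11,)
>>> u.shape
(5, 31)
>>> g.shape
(5, 5)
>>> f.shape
(23, 11, 23)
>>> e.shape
(31,)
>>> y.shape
(11, 11)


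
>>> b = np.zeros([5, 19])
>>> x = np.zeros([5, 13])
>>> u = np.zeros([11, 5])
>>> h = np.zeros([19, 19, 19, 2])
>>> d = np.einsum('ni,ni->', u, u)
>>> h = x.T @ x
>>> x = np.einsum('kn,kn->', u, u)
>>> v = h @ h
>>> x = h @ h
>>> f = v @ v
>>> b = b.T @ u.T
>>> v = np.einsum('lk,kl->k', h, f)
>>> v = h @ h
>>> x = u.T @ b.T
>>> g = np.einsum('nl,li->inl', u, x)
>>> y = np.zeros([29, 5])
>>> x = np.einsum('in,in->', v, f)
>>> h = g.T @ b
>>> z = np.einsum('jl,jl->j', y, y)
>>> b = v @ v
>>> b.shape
(13, 13)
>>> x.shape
()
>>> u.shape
(11, 5)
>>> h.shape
(5, 11, 11)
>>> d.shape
()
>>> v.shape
(13, 13)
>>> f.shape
(13, 13)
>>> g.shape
(19, 11, 5)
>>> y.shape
(29, 5)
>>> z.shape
(29,)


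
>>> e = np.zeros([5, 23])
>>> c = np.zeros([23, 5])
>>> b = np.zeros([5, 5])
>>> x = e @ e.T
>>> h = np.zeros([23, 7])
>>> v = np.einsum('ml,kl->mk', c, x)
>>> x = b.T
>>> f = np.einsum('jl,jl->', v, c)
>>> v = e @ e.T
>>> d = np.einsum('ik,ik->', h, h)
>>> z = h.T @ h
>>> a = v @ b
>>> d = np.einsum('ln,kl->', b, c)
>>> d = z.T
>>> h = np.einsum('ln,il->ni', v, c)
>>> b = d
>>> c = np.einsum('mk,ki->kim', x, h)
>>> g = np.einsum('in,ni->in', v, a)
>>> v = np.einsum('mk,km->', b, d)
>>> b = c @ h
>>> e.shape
(5, 23)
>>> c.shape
(5, 23, 5)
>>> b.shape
(5, 23, 23)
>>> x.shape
(5, 5)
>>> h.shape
(5, 23)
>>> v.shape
()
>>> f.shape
()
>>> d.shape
(7, 7)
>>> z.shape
(7, 7)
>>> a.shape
(5, 5)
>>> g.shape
(5, 5)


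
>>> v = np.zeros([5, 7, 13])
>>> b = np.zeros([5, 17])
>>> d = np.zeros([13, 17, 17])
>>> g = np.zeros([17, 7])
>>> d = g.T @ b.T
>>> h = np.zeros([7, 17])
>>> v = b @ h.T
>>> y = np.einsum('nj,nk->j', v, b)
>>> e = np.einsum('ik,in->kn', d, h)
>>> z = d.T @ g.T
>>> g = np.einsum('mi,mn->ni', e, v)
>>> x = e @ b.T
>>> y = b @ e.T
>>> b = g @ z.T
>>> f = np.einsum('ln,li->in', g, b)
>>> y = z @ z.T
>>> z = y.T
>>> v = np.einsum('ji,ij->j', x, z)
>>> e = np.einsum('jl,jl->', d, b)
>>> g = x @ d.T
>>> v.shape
(5,)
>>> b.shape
(7, 5)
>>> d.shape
(7, 5)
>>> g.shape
(5, 7)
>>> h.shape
(7, 17)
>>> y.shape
(5, 5)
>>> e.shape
()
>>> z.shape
(5, 5)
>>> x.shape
(5, 5)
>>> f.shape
(5, 17)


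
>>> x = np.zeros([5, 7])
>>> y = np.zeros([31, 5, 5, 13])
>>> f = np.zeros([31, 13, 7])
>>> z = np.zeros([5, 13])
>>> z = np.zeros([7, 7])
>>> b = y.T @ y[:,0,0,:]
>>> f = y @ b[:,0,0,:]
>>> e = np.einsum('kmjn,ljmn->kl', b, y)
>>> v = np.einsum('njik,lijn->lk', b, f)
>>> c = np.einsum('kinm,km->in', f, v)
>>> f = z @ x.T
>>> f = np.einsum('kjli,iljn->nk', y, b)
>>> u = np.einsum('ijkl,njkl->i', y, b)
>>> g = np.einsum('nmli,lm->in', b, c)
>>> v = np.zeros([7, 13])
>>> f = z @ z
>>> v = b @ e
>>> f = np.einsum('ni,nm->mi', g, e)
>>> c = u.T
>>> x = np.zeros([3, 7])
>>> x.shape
(3, 7)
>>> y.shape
(31, 5, 5, 13)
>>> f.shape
(31, 13)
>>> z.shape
(7, 7)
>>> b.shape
(13, 5, 5, 13)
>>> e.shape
(13, 31)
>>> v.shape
(13, 5, 5, 31)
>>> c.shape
(31,)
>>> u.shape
(31,)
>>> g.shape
(13, 13)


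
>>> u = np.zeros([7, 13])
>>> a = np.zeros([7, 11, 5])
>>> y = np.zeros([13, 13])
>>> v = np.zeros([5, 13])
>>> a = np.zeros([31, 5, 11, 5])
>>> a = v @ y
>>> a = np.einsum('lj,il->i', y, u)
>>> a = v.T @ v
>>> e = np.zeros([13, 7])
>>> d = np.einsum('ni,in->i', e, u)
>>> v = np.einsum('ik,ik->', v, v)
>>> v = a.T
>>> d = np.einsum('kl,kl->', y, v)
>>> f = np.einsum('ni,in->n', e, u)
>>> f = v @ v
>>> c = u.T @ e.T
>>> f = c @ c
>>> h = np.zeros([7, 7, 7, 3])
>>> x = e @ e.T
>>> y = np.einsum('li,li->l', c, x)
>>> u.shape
(7, 13)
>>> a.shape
(13, 13)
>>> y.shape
(13,)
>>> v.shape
(13, 13)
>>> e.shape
(13, 7)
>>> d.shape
()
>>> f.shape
(13, 13)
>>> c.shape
(13, 13)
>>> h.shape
(7, 7, 7, 3)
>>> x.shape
(13, 13)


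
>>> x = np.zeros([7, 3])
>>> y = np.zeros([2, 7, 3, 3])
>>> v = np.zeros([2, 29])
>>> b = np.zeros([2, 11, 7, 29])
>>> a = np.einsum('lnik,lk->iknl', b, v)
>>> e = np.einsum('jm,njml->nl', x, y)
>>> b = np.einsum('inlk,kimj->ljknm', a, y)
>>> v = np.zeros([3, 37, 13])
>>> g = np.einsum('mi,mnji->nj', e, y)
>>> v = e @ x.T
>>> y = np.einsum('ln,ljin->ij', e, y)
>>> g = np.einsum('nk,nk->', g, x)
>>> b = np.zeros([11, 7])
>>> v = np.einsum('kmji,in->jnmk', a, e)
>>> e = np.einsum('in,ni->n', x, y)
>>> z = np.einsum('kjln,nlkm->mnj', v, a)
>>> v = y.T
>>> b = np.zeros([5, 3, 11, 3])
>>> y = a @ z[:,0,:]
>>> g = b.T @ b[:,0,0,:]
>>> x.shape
(7, 3)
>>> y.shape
(7, 29, 11, 3)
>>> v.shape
(7, 3)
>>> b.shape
(5, 3, 11, 3)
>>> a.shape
(7, 29, 11, 2)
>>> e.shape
(3,)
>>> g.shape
(3, 11, 3, 3)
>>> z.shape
(2, 7, 3)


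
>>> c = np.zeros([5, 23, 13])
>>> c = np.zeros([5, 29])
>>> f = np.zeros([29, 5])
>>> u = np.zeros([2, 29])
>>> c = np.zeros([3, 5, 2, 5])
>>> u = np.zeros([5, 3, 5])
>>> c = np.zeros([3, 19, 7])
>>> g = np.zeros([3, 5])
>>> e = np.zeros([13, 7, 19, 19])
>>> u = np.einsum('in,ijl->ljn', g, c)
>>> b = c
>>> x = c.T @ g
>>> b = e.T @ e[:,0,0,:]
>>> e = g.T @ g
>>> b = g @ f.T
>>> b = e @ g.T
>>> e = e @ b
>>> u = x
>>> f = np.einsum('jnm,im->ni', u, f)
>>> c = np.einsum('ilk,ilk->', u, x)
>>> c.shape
()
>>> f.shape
(19, 29)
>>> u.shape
(7, 19, 5)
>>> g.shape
(3, 5)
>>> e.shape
(5, 3)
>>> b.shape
(5, 3)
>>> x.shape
(7, 19, 5)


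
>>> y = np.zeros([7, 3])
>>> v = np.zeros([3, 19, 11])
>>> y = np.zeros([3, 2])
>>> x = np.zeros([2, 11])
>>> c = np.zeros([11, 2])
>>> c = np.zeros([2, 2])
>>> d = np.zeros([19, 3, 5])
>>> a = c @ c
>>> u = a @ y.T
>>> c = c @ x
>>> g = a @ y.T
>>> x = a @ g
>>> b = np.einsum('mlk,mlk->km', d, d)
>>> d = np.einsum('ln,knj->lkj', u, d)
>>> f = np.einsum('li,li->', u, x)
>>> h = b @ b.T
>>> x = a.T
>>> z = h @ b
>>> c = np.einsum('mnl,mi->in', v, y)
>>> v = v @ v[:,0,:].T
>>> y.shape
(3, 2)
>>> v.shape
(3, 19, 3)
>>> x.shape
(2, 2)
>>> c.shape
(2, 19)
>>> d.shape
(2, 19, 5)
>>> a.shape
(2, 2)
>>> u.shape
(2, 3)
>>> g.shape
(2, 3)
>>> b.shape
(5, 19)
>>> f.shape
()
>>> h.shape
(5, 5)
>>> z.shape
(5, 19)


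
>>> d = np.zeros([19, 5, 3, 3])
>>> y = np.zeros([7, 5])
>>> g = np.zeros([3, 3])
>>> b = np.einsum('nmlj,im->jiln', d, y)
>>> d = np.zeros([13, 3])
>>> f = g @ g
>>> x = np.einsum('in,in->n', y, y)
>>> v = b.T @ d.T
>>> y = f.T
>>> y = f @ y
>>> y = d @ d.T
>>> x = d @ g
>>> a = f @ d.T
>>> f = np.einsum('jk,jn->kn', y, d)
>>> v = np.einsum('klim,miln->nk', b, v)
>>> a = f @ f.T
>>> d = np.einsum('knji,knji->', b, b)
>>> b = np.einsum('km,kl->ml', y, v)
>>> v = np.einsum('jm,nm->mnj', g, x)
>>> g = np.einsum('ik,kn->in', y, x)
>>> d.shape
()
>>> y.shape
(13, 13)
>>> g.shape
(13, 3)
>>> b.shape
(13, 3)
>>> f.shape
(13, 3)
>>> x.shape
(13, 3)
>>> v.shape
(3, 13, 3)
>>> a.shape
(13, 13)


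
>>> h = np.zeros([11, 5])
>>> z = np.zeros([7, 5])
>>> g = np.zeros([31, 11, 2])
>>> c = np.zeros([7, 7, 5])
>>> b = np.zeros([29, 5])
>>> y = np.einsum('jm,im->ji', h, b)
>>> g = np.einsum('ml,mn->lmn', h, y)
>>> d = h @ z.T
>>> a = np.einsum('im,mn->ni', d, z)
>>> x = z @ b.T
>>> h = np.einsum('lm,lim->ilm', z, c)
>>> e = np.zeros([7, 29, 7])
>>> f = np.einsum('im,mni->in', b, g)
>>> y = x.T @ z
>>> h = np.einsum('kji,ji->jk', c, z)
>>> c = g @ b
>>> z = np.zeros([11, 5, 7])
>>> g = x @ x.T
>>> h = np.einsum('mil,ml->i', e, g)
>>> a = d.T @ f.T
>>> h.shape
(29,)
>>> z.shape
(11, 5, 7)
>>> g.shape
(7, 7)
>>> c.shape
(5, 11, 5)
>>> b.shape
(29, 5)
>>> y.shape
(29, 5)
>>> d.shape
(11, 7)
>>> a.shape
(7, 29)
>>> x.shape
(7, 29)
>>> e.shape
(7, 29, 7)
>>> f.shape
(29, 11)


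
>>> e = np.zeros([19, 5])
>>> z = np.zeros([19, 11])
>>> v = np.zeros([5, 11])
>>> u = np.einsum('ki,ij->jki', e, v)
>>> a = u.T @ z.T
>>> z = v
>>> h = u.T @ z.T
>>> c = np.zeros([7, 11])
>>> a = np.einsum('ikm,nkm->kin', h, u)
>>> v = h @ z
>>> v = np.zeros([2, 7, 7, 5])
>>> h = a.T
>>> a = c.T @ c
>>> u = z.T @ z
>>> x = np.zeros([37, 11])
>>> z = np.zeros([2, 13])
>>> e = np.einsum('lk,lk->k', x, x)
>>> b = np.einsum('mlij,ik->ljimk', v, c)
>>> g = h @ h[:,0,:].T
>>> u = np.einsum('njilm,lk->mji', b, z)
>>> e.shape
(11,)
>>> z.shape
(2, 13)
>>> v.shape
(2, 7, 7, 5)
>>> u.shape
(11, 5, 7)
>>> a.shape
(11, 11)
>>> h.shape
(11, 5, 19)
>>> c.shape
(7, 11)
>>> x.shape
(37, 11)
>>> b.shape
(7, 5, 7, 2, 11)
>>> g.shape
(11, 5, 11)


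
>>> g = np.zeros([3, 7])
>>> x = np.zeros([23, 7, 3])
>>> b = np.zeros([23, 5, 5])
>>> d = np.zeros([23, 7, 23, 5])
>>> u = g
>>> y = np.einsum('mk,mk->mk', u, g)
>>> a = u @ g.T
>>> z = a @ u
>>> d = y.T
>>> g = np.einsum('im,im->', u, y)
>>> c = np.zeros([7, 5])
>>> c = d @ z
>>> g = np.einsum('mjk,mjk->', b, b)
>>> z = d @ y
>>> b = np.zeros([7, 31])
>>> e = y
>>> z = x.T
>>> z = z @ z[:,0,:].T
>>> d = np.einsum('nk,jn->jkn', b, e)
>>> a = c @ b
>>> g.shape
()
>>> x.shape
(23, 7, 3)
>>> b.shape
(7, 31)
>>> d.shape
(3, 31, 7)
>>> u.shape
(3, 7)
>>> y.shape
(3, 7)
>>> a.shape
(7, 31)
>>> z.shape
(3, 7, 3)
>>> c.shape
(7, 7)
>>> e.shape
(3, 7)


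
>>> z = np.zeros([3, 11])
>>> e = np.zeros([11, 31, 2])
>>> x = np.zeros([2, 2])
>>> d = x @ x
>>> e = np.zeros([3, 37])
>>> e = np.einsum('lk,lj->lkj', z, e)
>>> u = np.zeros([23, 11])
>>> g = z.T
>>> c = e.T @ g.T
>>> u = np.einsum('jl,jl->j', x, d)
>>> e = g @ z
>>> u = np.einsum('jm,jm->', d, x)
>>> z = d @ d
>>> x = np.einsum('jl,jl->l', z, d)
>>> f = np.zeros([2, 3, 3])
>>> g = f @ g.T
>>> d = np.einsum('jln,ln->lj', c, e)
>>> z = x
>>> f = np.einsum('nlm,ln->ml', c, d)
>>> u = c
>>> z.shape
(2,)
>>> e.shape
(11, 11)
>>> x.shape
(2,)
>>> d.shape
(11, 37)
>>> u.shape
(37, 11, 11)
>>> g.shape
(2, 3, 11)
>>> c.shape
(37, 11, 11)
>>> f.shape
(11, 11)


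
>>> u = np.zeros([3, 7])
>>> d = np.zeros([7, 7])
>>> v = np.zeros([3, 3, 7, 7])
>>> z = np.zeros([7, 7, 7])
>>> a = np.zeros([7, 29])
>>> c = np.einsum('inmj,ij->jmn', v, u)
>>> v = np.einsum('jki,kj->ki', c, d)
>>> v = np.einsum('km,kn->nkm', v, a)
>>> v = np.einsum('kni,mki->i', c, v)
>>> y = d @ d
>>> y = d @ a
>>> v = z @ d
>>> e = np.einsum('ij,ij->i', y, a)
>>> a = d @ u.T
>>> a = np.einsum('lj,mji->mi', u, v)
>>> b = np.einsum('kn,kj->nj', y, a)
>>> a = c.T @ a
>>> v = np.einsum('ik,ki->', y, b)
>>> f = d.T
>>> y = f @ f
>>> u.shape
(3, 7)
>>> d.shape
(7, 7)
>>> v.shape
()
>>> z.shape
(7, 7, 7)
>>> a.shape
(3, 7, 7)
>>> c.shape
(7, 7, 3)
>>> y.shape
(7, 7)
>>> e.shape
(7,)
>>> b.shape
(29, 7)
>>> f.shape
(7, 7)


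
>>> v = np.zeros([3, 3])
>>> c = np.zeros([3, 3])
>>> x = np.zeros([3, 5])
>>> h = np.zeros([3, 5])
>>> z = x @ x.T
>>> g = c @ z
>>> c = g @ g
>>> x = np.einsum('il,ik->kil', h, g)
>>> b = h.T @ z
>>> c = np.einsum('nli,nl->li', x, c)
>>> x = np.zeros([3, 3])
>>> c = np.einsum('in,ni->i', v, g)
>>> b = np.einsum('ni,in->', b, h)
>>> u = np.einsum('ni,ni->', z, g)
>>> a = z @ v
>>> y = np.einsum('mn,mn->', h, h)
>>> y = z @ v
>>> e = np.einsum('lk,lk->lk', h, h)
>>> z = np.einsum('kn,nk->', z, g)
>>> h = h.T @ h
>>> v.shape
(3, 3)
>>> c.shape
(3,)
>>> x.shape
(3, 3)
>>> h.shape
(5, 5)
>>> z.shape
()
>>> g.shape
(3, 3)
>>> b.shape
()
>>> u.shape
()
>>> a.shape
(3, 3)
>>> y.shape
(3, 3)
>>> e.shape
(3, 5)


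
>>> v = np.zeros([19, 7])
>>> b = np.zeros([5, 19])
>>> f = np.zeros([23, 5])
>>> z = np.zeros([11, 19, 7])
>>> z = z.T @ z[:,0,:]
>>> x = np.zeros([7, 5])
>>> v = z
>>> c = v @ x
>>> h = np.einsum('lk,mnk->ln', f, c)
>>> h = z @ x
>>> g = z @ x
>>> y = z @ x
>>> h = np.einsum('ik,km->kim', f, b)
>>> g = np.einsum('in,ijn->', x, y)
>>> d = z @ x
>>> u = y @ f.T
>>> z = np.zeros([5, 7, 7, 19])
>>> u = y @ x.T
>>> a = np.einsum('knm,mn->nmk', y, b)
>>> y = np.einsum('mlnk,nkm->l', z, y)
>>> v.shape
(7, 19, 7)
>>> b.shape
(5, 19)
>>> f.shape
(23, 5)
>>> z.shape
(5, 7, 7, 19)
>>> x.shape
(7, 5)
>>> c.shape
(7, 19, 5)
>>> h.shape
(5, 23, 19)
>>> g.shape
()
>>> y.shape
(7,)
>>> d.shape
(7, 19, 5)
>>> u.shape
(7, 19, 7)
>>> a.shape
(19, 5, 7)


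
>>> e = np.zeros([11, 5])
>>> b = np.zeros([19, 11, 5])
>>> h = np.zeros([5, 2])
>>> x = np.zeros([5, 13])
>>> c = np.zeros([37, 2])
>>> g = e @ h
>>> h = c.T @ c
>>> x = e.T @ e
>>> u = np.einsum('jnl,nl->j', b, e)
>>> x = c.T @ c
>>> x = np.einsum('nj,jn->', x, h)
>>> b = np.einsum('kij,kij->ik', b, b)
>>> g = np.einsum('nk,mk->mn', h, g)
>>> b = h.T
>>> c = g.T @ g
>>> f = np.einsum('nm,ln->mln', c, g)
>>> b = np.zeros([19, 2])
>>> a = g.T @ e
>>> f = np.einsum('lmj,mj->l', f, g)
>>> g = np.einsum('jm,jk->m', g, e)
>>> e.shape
(11, 5)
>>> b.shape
(19, 2)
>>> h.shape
(2, 2)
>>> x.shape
()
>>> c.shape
(2, 2)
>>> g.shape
(2,)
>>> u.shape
(19,)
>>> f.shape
(2,)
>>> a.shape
(2, 5)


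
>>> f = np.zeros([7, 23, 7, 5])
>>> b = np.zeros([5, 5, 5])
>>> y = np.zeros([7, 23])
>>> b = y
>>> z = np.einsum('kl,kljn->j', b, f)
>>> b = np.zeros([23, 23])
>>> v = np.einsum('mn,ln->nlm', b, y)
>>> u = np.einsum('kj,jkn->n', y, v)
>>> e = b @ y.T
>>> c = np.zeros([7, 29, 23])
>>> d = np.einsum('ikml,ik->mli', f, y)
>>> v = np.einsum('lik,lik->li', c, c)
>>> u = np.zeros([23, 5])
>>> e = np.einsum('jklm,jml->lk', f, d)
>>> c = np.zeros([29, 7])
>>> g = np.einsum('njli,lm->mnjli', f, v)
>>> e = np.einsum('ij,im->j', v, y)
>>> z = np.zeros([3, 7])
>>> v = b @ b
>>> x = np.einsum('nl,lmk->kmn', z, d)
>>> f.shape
(7, 23, 7, 5)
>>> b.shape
(23, 23)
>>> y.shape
(7, 23)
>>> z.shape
(3, 7)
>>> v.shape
(23, 23)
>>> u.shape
(23, 5)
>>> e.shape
(29,)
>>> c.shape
(29, 7)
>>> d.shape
(7, 5, 7)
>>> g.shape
(29, 7, 23, 7, 5)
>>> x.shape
(7, 5, 3)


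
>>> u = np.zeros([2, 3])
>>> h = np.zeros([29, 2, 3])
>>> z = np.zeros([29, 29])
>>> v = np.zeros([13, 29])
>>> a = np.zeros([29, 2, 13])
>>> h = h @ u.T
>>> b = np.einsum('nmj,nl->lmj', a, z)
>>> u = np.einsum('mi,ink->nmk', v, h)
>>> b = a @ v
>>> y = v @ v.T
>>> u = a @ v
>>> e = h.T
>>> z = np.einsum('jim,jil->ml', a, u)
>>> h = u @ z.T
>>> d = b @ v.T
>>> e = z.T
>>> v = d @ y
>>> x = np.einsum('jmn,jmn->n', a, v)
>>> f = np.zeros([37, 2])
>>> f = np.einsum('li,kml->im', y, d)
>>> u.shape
(29, 2, 29)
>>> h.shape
(29, 2, 13)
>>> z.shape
(13, 29)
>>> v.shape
(29, 2, 13)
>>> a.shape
(29, 2, 13)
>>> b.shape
(29, 2, 29)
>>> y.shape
(13, 13)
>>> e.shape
(29, 13)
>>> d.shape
(29, 2, 13)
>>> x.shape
(13,)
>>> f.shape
(13, 2)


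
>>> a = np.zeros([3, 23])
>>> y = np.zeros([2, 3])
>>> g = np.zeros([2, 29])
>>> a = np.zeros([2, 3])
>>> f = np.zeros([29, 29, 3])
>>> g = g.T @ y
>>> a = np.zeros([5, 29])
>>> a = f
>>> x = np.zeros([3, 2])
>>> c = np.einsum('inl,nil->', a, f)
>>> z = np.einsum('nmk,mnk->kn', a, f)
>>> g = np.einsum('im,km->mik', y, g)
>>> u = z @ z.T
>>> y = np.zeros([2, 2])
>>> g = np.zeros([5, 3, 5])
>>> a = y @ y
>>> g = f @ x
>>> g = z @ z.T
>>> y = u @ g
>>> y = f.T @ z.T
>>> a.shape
(2, 2)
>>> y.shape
(3, 29, 3)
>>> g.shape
(3, 3)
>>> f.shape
(29, 29, 3)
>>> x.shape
(3, 2)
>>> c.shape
()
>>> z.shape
(3, 29)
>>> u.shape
(3, 3)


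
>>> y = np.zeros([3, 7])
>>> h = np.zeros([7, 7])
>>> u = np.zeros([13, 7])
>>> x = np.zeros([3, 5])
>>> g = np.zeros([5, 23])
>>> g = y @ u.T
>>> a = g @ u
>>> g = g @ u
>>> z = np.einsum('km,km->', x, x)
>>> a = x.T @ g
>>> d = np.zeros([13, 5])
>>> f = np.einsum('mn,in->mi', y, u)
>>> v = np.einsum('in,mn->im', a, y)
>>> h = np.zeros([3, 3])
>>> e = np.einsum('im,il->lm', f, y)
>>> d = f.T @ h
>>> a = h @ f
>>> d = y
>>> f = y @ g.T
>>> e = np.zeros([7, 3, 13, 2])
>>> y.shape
(3, 7)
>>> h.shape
(3, 3)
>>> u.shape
(13, 7)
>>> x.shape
(3, 5)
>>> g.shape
(3, 7)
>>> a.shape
(3, 13)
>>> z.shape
()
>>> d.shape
(3, 7)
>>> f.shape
(3, 3)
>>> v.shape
(5, 3)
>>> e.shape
(7, 3, 13, 2)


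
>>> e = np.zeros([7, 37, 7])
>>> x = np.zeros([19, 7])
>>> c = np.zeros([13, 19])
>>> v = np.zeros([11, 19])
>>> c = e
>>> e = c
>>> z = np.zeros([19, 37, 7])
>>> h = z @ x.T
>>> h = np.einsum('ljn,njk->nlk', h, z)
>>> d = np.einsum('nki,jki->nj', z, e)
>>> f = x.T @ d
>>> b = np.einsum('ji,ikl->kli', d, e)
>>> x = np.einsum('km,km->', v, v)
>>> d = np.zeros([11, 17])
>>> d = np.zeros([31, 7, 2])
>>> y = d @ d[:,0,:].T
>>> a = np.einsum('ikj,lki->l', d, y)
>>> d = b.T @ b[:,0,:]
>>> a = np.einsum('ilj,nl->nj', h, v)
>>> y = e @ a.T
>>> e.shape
(7, 37, 7)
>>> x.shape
()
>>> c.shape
(7, 37, 7)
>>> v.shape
(11, 19)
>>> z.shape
(19, 37, 7)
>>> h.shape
(19, 19, 7)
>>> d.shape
(7, 7, 7)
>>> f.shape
(7, 7)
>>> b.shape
(37, 7, 7)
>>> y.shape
(7, 37, 11)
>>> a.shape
(11, 7)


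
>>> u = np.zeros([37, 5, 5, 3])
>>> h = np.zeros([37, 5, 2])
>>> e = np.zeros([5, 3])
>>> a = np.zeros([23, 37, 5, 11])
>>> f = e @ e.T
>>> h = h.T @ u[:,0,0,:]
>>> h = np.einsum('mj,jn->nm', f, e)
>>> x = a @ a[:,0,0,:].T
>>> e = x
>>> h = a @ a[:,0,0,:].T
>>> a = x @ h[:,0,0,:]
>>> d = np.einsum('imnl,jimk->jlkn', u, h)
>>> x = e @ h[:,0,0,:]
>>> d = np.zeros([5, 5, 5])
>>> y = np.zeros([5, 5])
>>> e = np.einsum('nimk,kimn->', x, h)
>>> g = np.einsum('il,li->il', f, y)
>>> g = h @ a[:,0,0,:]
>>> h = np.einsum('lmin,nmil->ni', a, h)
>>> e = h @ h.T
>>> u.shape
(37, 5, 5, 3)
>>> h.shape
(23, 5)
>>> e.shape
(23, 23)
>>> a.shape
(23, 37, 5, 23)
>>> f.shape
(5, 5)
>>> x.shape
(23, 37, 5, 23)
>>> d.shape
(5, 5, 5)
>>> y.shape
(5, 5)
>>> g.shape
(23, 37, 5, 23)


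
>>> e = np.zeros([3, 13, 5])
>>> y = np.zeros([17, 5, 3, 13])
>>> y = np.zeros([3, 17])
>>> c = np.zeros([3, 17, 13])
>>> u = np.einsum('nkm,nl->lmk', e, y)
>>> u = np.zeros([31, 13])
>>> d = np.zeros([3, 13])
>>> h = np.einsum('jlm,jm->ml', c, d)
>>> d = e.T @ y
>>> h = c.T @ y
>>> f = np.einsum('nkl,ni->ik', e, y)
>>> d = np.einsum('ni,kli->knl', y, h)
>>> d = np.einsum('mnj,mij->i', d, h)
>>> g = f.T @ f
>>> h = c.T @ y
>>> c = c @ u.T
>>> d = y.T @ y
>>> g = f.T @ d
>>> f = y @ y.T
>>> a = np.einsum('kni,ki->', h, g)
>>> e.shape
(3, 13, 5)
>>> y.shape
(3, 17)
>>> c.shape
(3, 17, 31)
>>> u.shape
(31, 13)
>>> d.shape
(17, 17)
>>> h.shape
(13, 17, 17)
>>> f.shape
(3, 3)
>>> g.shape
(13, 17)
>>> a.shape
()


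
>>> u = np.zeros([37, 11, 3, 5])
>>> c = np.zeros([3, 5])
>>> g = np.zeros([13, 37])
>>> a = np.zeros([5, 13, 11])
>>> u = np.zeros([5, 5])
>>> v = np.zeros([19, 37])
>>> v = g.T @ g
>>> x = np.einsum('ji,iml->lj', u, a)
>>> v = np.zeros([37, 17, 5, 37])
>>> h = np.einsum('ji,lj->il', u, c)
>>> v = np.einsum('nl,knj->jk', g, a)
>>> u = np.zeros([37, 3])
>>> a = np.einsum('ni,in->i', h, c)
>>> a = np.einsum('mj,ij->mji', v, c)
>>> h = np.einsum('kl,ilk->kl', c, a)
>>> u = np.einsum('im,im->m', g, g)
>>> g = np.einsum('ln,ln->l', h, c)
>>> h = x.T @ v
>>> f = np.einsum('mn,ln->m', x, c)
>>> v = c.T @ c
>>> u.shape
(37,)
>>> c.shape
(3, 5)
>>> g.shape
(3,)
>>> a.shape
(11, 5, 3)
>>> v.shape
(5, 5)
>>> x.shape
(11, 5)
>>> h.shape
(5, 5)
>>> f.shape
(11,)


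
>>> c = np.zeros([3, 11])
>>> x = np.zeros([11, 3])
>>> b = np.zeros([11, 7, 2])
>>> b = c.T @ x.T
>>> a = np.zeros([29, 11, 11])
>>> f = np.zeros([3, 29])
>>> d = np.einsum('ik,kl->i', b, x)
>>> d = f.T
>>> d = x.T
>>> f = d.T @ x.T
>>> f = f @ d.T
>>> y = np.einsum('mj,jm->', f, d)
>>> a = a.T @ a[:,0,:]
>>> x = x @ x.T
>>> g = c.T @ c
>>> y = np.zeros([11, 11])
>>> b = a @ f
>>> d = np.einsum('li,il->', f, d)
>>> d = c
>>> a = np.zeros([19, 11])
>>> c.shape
(3, 11)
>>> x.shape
(11, 11)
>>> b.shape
(11, 11, 3)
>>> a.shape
(19, 11)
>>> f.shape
(11, 3)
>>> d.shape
(3, 11)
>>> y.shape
(11, 11)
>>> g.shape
(11, 11)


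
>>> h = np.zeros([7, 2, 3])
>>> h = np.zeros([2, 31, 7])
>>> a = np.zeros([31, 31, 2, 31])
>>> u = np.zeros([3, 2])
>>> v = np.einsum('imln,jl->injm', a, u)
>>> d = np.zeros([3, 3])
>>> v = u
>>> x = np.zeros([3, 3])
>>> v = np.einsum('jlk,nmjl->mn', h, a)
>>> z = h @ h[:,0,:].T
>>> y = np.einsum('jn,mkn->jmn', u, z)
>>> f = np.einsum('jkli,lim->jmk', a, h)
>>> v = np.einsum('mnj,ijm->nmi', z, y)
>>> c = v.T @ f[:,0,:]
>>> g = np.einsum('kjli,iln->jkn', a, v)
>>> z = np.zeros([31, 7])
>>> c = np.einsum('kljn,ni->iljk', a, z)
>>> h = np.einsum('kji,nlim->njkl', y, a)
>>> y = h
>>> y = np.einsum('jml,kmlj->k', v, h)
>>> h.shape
(31, 2, 3, 31)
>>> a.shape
(31, 31, 2, 31)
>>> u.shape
(3, 2)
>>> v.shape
(31, 2, 3)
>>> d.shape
(3, 3)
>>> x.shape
(3, 3)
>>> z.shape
(31, 7)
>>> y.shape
(31,)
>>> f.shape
(31, 7, 31)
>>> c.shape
(7, 31, 2, 31)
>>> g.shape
(31, 31, 3)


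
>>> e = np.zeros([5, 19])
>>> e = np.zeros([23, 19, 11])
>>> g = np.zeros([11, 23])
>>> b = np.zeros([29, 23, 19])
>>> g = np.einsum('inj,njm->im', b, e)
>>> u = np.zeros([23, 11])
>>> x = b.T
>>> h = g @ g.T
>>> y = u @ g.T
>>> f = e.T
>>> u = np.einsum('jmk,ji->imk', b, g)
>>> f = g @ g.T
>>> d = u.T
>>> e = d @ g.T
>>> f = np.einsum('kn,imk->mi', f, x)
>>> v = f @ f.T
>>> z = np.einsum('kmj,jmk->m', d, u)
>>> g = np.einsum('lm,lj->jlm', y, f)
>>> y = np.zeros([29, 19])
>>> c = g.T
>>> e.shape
(19, 23, 29)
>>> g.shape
(19, 23, 29)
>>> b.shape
(29, 23, 19)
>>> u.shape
(11, 23, 19)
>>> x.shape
(19, 23, 29)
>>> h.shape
(29, 29)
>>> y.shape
(29, 19)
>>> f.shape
(23, 19)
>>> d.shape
(19, 23, 11)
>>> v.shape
(23, 23)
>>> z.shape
(23,)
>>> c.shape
(29, 23, 19)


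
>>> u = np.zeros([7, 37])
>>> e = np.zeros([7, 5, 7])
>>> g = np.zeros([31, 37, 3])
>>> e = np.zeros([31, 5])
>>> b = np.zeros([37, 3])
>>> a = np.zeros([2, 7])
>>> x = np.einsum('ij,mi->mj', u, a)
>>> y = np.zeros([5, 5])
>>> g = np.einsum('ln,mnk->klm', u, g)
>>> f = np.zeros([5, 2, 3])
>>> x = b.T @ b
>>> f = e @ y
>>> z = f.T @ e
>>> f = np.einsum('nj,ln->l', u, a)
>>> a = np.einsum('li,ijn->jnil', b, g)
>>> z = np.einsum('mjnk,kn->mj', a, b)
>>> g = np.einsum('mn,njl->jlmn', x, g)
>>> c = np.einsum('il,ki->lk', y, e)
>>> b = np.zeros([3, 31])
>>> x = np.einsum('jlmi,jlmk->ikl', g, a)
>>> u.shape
(7, 37)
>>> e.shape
(31, 5)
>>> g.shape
(7, 31, 3, 3)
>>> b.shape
(3, 31)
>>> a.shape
(7, 31, 3, 37)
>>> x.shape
(3, 37, 31)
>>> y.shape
(5, 5)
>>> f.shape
(2,)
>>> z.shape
(7, 31)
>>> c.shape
(5, 31)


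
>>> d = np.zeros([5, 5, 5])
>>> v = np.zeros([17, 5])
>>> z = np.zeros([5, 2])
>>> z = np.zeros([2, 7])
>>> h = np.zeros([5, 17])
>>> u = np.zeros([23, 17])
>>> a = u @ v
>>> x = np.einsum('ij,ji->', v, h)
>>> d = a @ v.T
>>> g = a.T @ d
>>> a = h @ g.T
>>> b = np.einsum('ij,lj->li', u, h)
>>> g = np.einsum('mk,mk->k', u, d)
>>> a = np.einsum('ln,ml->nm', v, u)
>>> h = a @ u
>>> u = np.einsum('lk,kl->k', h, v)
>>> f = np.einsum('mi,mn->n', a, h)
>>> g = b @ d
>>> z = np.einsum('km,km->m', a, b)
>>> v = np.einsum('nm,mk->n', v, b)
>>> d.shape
(23, 17)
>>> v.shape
(17,)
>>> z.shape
(23,)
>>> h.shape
(5, 17)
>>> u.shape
(17,)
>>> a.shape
(5, 23)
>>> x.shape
()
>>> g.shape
(5, 17)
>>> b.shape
(5, 23)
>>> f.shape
(17,)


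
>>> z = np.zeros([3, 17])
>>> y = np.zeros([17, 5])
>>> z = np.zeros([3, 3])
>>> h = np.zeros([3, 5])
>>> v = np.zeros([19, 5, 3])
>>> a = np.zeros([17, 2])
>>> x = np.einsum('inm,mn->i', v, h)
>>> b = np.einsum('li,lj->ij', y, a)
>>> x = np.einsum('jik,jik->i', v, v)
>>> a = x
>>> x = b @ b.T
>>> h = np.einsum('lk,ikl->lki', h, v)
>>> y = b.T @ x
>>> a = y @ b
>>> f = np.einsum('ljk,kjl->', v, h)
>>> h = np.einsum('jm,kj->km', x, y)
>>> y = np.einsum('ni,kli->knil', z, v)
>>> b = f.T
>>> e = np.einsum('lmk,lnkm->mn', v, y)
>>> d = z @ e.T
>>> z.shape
(3, 3)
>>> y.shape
(19, 3, 3, 5)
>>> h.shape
(2, 5)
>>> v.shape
(19, 5, 3)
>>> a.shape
(2, 2)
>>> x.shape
(5, 5)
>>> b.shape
()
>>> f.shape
()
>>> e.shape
(5, 3)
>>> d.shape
(3, 5)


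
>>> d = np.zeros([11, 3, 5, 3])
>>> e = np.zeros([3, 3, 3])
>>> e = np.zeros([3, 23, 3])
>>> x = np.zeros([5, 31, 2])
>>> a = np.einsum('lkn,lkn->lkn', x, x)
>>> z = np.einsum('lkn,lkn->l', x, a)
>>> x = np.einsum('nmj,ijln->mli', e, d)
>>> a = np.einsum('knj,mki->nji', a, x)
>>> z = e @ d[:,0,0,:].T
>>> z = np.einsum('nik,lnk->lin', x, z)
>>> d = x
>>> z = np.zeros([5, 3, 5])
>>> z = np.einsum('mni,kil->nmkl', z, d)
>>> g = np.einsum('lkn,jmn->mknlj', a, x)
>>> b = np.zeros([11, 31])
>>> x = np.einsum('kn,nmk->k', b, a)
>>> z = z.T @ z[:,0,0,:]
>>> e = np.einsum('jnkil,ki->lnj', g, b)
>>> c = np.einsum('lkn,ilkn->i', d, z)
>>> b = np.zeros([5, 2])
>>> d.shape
(23, 5, 11)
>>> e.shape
(23, 2, 5)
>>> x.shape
(11,)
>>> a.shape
(31, 2, 11)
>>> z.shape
(11, 23, 5, 11)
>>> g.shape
(5, 2, 11, 31, 23)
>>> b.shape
(5, 2)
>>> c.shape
(11,)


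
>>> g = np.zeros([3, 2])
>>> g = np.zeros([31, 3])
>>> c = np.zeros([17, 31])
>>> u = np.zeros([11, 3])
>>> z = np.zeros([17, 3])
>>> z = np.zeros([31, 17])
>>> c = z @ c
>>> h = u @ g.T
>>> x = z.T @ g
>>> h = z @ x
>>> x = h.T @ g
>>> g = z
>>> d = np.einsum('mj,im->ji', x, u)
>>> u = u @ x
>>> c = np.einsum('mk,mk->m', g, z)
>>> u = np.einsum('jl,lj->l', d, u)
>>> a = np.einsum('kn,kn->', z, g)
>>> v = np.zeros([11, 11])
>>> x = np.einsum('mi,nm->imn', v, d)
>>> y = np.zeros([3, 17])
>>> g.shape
(31, 17)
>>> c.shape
(31,)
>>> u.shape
(11,)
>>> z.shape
(31, 17)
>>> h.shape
(31, 3)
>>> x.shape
(11, 11, 3)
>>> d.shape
(3, 11)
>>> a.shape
()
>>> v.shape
(11, 11)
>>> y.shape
(3, 17)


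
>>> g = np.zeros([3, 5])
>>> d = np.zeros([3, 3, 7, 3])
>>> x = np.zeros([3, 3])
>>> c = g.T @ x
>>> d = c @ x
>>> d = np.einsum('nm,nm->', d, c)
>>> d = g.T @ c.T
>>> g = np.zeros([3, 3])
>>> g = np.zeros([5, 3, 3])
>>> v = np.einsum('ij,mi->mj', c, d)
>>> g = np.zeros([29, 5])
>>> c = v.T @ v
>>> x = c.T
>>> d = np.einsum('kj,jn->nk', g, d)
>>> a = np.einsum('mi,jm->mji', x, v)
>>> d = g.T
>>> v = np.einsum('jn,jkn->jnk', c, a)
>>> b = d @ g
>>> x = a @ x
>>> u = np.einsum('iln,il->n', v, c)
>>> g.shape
(29, 5)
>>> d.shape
(5, 29)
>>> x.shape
(3, 5, 3)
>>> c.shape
(3, 3)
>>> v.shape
(3, 3, 5)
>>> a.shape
(3, 5, 3)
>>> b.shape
(5, 5)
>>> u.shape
(5,)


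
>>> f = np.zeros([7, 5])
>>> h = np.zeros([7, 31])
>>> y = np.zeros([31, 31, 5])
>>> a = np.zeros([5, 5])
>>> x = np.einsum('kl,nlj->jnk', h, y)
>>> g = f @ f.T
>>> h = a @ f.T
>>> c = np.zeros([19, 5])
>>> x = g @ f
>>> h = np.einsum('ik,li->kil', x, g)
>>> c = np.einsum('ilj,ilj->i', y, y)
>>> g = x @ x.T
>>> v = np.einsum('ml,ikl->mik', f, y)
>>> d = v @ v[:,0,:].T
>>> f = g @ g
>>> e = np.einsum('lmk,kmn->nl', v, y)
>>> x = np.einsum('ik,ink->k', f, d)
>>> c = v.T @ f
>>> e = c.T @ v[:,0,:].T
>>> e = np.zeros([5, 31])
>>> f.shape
(7, 7)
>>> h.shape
(5, 7, 7)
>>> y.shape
(31, 31, 5)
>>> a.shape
(5, 5)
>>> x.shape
(7,)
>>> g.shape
(7, 7)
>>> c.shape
(31, 31, 7)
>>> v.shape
(7, 31, 31)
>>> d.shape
(7, 31, 7)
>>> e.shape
(5, 31)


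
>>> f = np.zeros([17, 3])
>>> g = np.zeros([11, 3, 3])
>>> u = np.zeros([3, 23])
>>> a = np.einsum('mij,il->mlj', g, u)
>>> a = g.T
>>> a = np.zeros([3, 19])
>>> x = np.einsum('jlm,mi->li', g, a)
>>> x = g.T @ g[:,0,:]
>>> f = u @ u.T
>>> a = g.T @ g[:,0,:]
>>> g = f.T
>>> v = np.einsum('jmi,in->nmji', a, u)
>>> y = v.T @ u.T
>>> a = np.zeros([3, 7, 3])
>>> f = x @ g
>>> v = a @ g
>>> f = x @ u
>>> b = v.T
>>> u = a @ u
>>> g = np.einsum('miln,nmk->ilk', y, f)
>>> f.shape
(3, 3, 23)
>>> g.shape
(3, 3, 23)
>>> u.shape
(3, 7, 23)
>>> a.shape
(3, 7, 3)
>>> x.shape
(3, 3, 3)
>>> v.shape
(3, 7, 3)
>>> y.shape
(3, 3, 3, 3)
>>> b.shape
(3, 7, 3)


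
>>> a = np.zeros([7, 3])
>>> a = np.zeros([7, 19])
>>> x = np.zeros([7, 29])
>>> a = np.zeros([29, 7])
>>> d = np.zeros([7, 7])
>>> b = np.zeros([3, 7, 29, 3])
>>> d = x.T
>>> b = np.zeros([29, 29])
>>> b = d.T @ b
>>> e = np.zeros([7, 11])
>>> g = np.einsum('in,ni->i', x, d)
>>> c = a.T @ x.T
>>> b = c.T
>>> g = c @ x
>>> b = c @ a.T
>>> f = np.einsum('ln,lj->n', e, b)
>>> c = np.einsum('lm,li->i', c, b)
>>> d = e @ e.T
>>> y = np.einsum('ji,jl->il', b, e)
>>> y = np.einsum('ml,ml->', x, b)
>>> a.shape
(29, 7)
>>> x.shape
(7, 29)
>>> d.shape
(7, 7)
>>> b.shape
(7, 29)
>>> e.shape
(7, 11)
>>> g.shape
(7, 29)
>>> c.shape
(29,)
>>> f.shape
(11,)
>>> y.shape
()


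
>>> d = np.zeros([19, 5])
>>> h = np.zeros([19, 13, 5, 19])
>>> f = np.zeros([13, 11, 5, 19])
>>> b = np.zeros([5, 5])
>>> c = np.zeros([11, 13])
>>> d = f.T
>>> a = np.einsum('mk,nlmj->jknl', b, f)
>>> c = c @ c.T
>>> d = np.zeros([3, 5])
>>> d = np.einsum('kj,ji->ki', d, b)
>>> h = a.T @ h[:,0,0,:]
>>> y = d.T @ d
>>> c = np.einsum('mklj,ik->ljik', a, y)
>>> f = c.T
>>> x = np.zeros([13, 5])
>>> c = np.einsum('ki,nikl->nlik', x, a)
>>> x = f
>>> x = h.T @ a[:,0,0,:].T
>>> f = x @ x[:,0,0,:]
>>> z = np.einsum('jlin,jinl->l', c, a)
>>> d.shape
(3, 5)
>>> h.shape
(11, 13, 5, 19)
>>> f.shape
(19, 5, 13, 19)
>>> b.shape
(5, 5)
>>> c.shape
(19, 11, 5, 13)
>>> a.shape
(19, 5, 13, 11)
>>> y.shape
(5, 5)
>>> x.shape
(19, 5, 13, 19)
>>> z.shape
(11,)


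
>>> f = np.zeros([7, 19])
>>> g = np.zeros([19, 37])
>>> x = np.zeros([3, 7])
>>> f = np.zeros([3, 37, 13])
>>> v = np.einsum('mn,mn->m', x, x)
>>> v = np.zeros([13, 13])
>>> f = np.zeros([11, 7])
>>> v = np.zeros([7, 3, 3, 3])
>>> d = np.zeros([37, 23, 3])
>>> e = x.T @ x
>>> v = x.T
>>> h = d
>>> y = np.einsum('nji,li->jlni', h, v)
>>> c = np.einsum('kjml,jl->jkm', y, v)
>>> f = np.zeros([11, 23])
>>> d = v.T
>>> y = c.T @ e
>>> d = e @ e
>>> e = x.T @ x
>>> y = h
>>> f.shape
(11, 23)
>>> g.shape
(19, 37)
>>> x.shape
(3, 7)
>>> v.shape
(7, 3)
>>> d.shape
(7, 7)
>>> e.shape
(7, 7)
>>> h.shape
(37, 23, 3)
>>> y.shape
(37, 23, 3)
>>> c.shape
(7, 23, 37)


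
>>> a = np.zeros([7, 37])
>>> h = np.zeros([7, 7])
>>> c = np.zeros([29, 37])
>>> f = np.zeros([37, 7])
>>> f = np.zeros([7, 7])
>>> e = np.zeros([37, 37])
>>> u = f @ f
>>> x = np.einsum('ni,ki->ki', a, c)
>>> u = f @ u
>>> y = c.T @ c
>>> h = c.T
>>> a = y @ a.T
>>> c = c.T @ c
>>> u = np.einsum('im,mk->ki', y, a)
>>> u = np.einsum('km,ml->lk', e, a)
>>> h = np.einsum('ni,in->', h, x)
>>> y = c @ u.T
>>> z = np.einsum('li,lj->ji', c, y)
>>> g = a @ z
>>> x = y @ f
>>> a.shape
(37, 7)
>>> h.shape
()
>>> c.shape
(37, 37)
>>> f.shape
(7, 7)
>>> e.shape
(37, 37)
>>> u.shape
(7, 37)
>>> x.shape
(37, 7)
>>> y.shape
(37, 7)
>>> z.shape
(7, 37)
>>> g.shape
(37, 37)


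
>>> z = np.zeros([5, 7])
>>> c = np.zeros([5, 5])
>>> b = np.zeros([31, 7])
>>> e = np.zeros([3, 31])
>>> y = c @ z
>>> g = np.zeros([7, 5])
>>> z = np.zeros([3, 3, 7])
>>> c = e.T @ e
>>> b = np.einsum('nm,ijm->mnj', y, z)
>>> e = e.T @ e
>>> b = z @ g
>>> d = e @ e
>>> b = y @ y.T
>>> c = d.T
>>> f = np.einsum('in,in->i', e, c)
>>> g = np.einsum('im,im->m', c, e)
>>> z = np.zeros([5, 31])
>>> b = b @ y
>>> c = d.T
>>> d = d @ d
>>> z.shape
(5, 31)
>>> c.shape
(31, 31)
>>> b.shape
(5, 7)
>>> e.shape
(31, 31)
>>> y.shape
(5, 7)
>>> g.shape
(31,)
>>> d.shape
(31, 31)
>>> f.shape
(31,)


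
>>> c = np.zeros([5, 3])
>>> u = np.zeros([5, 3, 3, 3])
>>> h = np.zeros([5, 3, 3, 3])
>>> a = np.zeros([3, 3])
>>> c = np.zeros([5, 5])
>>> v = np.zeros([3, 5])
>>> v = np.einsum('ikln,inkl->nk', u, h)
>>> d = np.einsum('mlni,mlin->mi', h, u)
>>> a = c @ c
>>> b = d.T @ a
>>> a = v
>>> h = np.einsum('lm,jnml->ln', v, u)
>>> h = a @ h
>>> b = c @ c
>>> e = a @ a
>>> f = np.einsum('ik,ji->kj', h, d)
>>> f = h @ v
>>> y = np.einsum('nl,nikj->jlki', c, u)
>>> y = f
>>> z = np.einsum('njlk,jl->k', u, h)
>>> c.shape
(5, 5)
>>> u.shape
(5, 3, 3, 3)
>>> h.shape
(3, 3)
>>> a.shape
(3, 3)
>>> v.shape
(3, 3)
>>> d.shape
(5, 3)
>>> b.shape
(5, 5)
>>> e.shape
(3, 3)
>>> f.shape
(3, 3)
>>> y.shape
(3, 3)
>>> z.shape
(3,)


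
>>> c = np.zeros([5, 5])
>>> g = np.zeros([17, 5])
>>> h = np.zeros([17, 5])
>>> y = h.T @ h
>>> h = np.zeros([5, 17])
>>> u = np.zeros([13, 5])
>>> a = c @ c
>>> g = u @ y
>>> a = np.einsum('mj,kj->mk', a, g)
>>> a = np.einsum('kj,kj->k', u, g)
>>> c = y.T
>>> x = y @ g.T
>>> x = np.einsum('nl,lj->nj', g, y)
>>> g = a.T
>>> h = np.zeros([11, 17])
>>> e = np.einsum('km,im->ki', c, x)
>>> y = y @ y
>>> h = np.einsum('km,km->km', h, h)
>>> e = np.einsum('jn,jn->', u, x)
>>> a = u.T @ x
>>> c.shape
(5, 5)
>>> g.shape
(13,)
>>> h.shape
(11, 17)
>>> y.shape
(5, 5)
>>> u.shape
(13, 5)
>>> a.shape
(5, 5)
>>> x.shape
(13, 5)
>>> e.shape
()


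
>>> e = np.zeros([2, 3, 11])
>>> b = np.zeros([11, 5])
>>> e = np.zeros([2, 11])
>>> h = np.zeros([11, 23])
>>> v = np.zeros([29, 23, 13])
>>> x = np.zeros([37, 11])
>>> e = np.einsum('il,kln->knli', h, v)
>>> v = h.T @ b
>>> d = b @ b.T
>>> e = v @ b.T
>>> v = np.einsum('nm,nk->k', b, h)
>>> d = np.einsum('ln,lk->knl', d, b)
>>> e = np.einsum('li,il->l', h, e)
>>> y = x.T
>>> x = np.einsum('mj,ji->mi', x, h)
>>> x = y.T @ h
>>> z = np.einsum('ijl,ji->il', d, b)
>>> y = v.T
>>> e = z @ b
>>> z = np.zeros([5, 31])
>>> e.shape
(5, 5)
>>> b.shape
(11, 5)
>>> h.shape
(11, 23)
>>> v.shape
(23,)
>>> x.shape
(37, 23)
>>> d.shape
(5, 11, 11)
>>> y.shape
(23,)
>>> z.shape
(5, 31)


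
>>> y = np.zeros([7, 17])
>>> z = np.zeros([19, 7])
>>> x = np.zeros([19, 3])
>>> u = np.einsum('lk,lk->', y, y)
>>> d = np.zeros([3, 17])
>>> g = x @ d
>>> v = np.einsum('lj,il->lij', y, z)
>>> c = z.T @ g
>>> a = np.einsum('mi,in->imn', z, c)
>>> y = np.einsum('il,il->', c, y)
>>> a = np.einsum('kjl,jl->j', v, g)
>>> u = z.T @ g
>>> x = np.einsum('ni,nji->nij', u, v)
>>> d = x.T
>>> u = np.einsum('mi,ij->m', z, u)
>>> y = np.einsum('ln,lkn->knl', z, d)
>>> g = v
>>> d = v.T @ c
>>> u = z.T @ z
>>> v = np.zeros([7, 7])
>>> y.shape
(17, 7, 19)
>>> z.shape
(19, 7)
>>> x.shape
(7, 17, 19)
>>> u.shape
(7, 7)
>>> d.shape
(17, 19, 17)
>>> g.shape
(7, 19, 17)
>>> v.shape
(7, 7)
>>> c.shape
(7, 17)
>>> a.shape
(19,)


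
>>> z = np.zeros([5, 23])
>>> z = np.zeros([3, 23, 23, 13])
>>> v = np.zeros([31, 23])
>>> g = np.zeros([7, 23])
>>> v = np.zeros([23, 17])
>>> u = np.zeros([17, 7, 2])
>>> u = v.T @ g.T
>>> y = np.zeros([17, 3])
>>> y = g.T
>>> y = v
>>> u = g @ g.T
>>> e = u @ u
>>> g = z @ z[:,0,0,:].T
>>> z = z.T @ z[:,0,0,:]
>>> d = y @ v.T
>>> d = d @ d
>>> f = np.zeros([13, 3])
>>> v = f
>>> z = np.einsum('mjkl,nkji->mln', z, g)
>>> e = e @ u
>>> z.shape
(13, 13, 3)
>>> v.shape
(13, 3)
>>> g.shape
(3, 23, 23, 3)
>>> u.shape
(7, 7)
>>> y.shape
(23, 17)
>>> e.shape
(7, 7)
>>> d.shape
(23, 23)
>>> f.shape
(13, 3)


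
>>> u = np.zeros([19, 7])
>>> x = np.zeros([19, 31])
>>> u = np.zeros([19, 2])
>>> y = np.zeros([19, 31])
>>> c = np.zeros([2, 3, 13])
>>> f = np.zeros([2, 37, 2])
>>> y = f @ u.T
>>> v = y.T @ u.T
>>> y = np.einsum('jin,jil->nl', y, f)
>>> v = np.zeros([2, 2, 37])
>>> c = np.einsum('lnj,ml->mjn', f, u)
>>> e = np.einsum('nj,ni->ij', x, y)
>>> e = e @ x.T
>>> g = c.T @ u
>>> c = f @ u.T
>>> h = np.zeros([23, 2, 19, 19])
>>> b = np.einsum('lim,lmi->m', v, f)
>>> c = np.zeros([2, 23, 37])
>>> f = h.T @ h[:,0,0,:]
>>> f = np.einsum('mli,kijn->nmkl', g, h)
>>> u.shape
(19, 2)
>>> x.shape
(19, 31)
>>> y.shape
(19, 2)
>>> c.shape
(2, 23, 37)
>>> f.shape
(19, 37, 23, 2)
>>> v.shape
(2, 2, 37)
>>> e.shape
(2, 19)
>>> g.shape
(37, 2, 2)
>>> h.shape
(23, 2, 19, 19)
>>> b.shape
(37,)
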